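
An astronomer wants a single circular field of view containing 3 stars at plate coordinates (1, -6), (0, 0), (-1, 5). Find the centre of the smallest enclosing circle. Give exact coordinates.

Call the three points A, B, C in the order given.
Side lengths²: AB² = 37, AC² = 125, BC² = 26.
Since AC² = 125 ≥ 37 + 26 = 63, the angle opposite AC is not acute, so the smallest enclosing circle has AC as diameter.
Centre = midpoint of AC = (0, -0.5), r² = 125/4 = 31.25.
Centre = (0, -0.5).

(0, -0.5)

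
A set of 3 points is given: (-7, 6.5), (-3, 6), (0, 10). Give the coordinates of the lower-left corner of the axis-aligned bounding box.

(-7, 6)

x-range [-7, 0], y-range [6, 10].
The lower-left corner is (-7, 6).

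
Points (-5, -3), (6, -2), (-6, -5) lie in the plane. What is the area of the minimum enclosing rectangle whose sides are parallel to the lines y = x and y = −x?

75

In coordinates u = x + y, v = x − y the rectangle is axis-aligned; the map (x,y)→(u,v) scales areas by 2.
u-values: -8, 4, -11; range = 4 − (-11) = 15.
v-values: -2, 8, -1; range = 8 − (-2) = 10.
Area = (15 × 10) / 2 = 75.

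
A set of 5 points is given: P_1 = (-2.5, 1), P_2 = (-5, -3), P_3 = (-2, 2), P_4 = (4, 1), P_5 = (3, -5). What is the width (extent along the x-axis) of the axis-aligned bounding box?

9

max x = 4, min x = -5, so width = 9.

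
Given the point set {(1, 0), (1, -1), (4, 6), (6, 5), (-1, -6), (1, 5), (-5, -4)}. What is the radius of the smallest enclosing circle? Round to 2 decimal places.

A smallest enclosing disk is always determined by at most three of the input points on its boundary.
The farthest pair is (6, 5)–(-5, -4) with squared distance 202. The circle on this segment as diameter has centre (0.5, 0.5) and r² = 202/4 = 50.5.
Check (1, 0): distance² to centre = 0.5 ≤ 50.5, so it lies inside.
All remaining points lie in this disk, and no smaller disk contains both endpoints, so this is the minimum enclosing circle.
r = √(50.5) ≈ 7.11.

7.11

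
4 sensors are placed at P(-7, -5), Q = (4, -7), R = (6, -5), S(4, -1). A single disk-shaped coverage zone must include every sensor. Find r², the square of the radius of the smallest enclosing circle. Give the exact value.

42.25

A smallest enclosing disk is always determined by at most three of the input points on its boundary.
The farthest pair is P–R with squared distance 169. The circle on this segment as diameter has centre (-0.5, -5) and r² = 169/4 = 42.25.
Check Q: distance² to centre = 24.25 ≤ 42.25, so it lies inside.
All remaining points lie in this disk, and no smaller disk contains both endpoints, so this is the minimum enclosing circle.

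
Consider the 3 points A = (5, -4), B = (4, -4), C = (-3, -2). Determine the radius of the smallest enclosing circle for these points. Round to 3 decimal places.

Side lengths²: AB² = 1, AC² = 68, BC² = 53.
Since AC² = 68 ≥ 53 + 1 = 54, the angle opposite AC is not acute, so the smallest enclosing circle has AC as diameter.
Centre = midpoint of AC = (1, -3), r² = 68/4 = 17.
r = √17 ≈ 4.123.

4.123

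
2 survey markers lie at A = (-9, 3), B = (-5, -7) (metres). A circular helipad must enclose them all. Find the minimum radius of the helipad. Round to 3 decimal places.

5.385

The smallest circle enclosing two points has them as diameter endpoints.
Centre = midpoint = (-7, -2); r² = |AB|²/4 = 116/4 = 29.
r = √29 ≈ 5.385.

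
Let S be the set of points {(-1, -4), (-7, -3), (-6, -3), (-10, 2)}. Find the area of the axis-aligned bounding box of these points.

x ranges over [-10, -1], width 9.
y ranges over [-4, 2], height 6.
Area = 9 × 6 = 54.

54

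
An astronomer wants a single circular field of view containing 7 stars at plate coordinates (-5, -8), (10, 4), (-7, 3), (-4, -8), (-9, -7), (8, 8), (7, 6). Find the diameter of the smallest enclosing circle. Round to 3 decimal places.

22.672

By Welzl's lemma the MEC is supported by two points (diametrically opposite) or three points (on a circumcircle).
The farthest pair is (-9, -7)–(8, 8) with squared distance 514. The circle on this segment as diameter has centre (-0.5, 0.5) and r² = 514/4 = 128.5.
Check (-5, -8): distance² to centre = 92.5 ≤ 128.5, so it lies inside.
All remaining points lie in this disk, and no smaller disk contains both endpoints, so this is the minimum enclosing circle.
Diameter = 2r = 2√(128.5) ≈ 22.672.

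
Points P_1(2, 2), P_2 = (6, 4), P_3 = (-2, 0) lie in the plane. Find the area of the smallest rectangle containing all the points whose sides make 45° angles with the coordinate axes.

24

In coordinates u = x + y, v = x − y the rectangle is axis-aligned; the map (x,y)→(u,v) scales areas by 2.
u-values: 4, 10, -2; range = 10 − (-2) = 12.
v-values: 0, 2, -2; range = 2 − (-2) = 4.
Area = (12 × 4) / 2 = 24.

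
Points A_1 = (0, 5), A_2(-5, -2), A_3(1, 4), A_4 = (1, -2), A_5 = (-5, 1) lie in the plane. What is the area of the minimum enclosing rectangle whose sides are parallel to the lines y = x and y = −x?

In coordinates u = x + y, v = x − y the rectangle is axis-aligned; the map (x,y)→(u,v) scales areas by 2.
u-values: 5, -7, 5, -1, -4; range = 5 − (-7) = 12.
v-values: -5, -3, -3, 3, -6; range = 3 − (-6) = 9.
Area = (12 × 9) / 2 = 54.

54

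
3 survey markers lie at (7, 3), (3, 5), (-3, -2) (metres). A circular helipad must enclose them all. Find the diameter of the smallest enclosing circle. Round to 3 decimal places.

Call the three points A, B, C in the order given.
Side lengths²: AB² = 20, AC² = 125, BC² = 85.
Since AC² = 125 ≥ 85 + 20 = 105, the angle opposite AC is not acute, so the smallest enclosing circle has AC as diameter.
Centre = midpoint of AC = (2, 0.5), r² = 125/4 = 31.25.
Diameter = 2r = 2√(31.25) ≈ 11.180.

11.180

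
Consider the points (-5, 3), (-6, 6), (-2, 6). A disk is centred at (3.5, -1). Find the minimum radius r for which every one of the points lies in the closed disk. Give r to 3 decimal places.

The required radius is the distance from (3.5, -1) to the farthest point.
Squared distances: 88.25, 139.25, 79.25.
Maximum is 139.25, attained at (-6, 6).
r = √(139.25) ≈ 11.800.

11.800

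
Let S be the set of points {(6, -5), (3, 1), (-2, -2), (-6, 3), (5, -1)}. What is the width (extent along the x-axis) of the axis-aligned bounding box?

12

max x = 6, min x = -6, so width = 12.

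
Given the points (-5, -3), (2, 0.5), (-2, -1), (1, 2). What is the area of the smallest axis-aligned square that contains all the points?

The bounding box has width 7 and height 5.
An axis-aligned square enclosing the set must have side ≥ max(width, height).
So the minimum side is max(7, 5) = 7.
Area = 7² = 49.

49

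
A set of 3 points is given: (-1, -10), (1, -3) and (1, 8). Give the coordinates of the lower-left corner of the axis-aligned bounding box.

(-1, -10)

x-range [-1, 1], y-range [-10, 8].
The lower-left corner is (-1, -10).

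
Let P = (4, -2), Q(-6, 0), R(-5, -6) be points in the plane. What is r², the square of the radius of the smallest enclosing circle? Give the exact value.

Side lengths²: PQ² = 104, PR² = 97, QR² = 37.
Since PQ² = 104 < 97 + 37 = 134, the triangle is acute, so the smallest enclosing circle is the circumcircle.
Circumcentre = (-73/58, -133/58), r² = 46657/1682.

46657/1682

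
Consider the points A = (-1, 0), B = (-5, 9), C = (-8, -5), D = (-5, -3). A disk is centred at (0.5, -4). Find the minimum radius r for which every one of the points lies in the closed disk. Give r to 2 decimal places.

The required radius is the distance from (0.5, -4) to the farthest point.
Squared distances: 18.25, 199.25, 73.25, 31.25.
Maximum is 199.25, attained at B.
r = √(199.25) ≈ 14.12.

14.12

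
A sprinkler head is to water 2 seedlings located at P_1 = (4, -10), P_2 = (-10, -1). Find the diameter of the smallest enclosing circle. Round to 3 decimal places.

16.643

The smallest circle enclosing two points has them as diameter endpoints.
Centre = midpoint = (-3, -5.5); r² = |P_1P_2|²/4 = 277/4 = 69.25.
Diameter = 2r = 2√(69.25) ≈ 16.643.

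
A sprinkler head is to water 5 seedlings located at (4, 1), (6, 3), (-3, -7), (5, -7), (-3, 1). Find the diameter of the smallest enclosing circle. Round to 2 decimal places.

13.45

By Welzl's lemma the MEC is supported by two points (diametrically opposite) or three points (on a circumcircle).
The farthest pair is (6, 3)–(-3, -7) with squared distance 181. The circle on this segment as diameter has centre (1.5, -2) and r² = 181/4 = 45.25.
Check (4, 1): distance² to centre = 15.25 ≤ 45.25, so it lies inside.
All remaining points lie in this disk, and no smaller disk contains both endpoints, so this is the minimum enclosing circle.
Diameter = 2r = 2√(45.25) ≈ 13.45.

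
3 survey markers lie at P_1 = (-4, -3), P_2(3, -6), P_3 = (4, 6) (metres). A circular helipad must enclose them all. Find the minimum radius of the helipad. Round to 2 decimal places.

6.35

Side lengths²: P_1P_2² = 58, P_1P_3² = 145, P_2P_3² = 145.
Since P_2P_3² = 145 < 145 + 58 = 203, the triangle is acute, so the smallest enclosing circle is the circumcircle.
Circumcentre = (1.5, 1/6), r² = 725/18.
r = √(725/18) ≈ 6.35.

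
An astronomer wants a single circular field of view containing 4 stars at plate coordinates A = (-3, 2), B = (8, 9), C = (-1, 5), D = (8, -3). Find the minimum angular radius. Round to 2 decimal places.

The minimum enclosing circle of a finite set is fixed by two of the points (as a diameter) or three (as a circumcircle).
The minimum enclosing circle is determined by three boundary points: A, B, D.
Their circumcentre is (45/11, 3) with r² = 6205/121.
The farthest remaining point C is at distance² 3620/121 ≤ 6205/121.
r = √(6205/121) ≈ 7.16.

7.16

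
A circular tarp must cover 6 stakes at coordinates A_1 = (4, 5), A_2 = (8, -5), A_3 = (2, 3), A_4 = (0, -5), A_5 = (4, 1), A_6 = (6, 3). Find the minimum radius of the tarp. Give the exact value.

The minimum enclosing circle of a finite set is fixed by two of the points (as a diameter) or three (as a circumcircle).
The minimum enclosing circle is determined by three boundary points: A_1, A_2, A_4.
Their circumcentre is (4, -0.8) with r² = 33.64.
The farthest remaining point A_3 is at distance² 18.44 ≤ 33.64.
r = √(33.64) = 5.8.

5.8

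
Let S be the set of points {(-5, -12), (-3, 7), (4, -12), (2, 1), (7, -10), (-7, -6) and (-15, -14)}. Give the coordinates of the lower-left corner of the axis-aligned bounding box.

(-15, -14)

x-range [-15, 7], y-range [-14, 7].
The lower-left corner is (-15, -14).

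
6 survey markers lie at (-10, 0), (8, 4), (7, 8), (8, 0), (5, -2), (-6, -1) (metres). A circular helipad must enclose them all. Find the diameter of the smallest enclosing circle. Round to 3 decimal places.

18.935

The minimum enclosing circle of a finite set is fixed by two of the points (as a diameter) or three (as a circumcircle).
The minimum enclosing circle is determined by three boundary points: (-10, 0), (7, 8), (8, 0).
Their circumcentre is (-1, 2.9375) with r² = 89.62890625.
The farthest remaining point (8, 4) is at distance² 82.12890625 ≤ 89.62890625.
Diameter = 2r = 2√(89.62890625) ≈ 18.935.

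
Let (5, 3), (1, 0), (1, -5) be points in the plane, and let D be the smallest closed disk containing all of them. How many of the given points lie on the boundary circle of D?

2

Call the three points A, B, C in the order given.
Side lengths²: AB² = 25, AC² = 80, BC² = 25.
Since AC² = 80 ≥ 25 + 25 = 50, the angle opposite AC is not acute, so the smallest enclosing circle has AC as diameter.
Centre = midpoint of AC = (3, -1), r² = 80/4 = 20.
The points at distance exactly r from the centre are (5, 3), (1, -5) — 2 points.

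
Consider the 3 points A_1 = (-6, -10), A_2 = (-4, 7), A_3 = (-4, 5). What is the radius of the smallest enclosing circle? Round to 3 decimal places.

Side lengths²: A_1A_2² = 293, A_1A_3² = 229, A_2A_3² = 4.
Since A_1A_2² = 293 ≥ 229 + 4 = 233, the angle opposite A_1A_2 is not acute, so the smallest enclosing circle has A_1A_2 as diameter.
Centre = midpoint of A_1A_2 = (-5, -1.5), r² = 293/4 = 73.25.
r = √(73.25) ≈ 8.559.

8.559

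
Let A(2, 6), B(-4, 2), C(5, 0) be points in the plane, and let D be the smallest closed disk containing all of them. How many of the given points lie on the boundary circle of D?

Side lengths²: AB² = 52, AC² = 45, BC² = 85.
Since BC² = 85 < 52 + 45 = 97, the triangle is acute, so the smallest enclosing circle is the circumcircle.
Circumcentre = (0.625, 1.5625), r² = 21.58203125.
The points at distance exactly r from the centre are A, B, C — 3 points.

3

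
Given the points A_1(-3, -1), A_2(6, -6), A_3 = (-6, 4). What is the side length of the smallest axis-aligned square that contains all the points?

12

The bounding box has width 12 and height 10.
An axis-aligned square enclosing the set must have side ≥ max(width, height).
So the minimum side is max(12, 10) = 12.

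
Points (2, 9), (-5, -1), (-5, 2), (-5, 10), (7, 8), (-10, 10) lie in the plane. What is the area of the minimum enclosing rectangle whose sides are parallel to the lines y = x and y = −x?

In coordinates u = x + y, v = x − y the rectangle is axis-aligned; the map (x,y)→(u,v) scales areas by 2.
u-values: 11, -6, -3, 5, 15, 0; range = 15 − (-6) = 21.
v-values: -7, -4, -7, -15, -1, -20; range = -1 − (-20) = 19.
Area = (21 × 19) / 2 = 199.5.

199.5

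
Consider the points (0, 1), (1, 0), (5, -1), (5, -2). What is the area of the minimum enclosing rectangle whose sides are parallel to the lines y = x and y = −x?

12

In coordinates u = x + y, v = x − y the rectangle is axis-aligned; the map (x,y)→(u,v) scales areas by 2.
u-values: 1, 1, 4, 3; range = 4 − 1 = 3.
v-values: -1, 1, 6, 7; range = 7 − (-1) = 8.
Area = (3 × 8) / 2 = 12.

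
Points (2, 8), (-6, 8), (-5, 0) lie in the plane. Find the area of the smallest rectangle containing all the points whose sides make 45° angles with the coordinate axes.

In coordinates u = x + y, v = x − y the rectangle is axis-aligned; the map (x,y)→(u,v) scales areas by 2.
u-values: 10, 2, -5; range = 10 − (-5) = 15.
v-values: -6, -14, -5; range = -5 − (-14) = 9.
Area = (15 × 9) / 2 = 67.5.

67.5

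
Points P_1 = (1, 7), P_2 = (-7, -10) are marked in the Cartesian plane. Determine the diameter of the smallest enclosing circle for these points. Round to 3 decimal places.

18.788

The smallest circle enclosing two points has them as diameter endpoints.
Centre = midpoint = (-3, -1.5); r² = |P_1P_2|²/4 = 353/4 = 88.25.
Diameter = 2r = 2√(88.25) ≈ 18.788.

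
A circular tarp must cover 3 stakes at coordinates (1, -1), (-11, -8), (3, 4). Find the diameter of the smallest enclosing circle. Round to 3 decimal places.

Call the three points A, B, C in the order given.
Side lengths²: AB² = 193, AC² = 29, BC² = 340.
Since BC² = 340 ≥ 193 + 29 = 222, the angle opposite BC is not acute, so the smallest enclosing circle has BC as diameter.
Centre = midpoint of BC = (-4, -2), r² = 340/4 = 85.
Diameter = 2r = 2√85 ≈ 18.439.

18.439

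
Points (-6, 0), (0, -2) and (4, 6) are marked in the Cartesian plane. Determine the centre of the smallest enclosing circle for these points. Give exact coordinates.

(-1, 3)

Call the three points A, B, C in the order given.
Side lengths²: AB² = 40, AC² = 136, BC² = 80.
Since AC² = 136 ≥ 80 + 40 = 120, the angle opposite AC is not acute, so the smallest enclosing circle has AC as diameter.
Centre = midpoint of AC = (-1, 3), r² = 136/4 = 34.
Centre = (-1, 3).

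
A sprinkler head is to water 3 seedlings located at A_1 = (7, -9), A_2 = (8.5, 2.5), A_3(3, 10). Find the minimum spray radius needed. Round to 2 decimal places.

9.71

Side lengths²: A_1A_2² = 134.5, A_1A_3² = 377, A_2A_3² = 86.5.
Since A_1A_3² = 377 ≥ 134.5 + 86.5 = 221, the angle opposite A_1A_3 is not acute, so the smallest enclosing circle has A_1A_3 as diameter.
Centre = midpoint of A_1A_3 = (5, 0.5), r² = 377/4 = 94.25.
r = √(94.25) ≈ 9.71.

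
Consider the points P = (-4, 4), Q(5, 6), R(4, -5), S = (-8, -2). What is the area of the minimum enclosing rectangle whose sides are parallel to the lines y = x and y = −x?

178.5

In coordinates u = x + y, v = x − y the rectangle is axis-aligned; the map (x,y)→(u,v) scales areas by 2.
u-values: 0, 11, -1, -10; range = 11 − (-10) = 21.
v-values: -8, -1, 9, -6; range = 9 − (-8) = 17.
Area = (21 × 17) / 2 = 178.5.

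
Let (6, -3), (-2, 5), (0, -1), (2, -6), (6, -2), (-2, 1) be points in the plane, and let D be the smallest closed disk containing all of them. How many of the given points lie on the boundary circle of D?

3

The minimum enclosing circle of a finite set is fixed by two of the points (as a diameter) or three (as a circumcircle).
The minimum enclosing circle is determined by three boundary points: (6, -3), (-2, 5), (2, -6).
Their circumcentre is (11/14, -3/14) with r² = 3425/98.
The farthest remaining point (6, -2) is at distance² 2977/98 ≤ 3425/98.
The points at distance exactly r from the centre are (6, -3), (-2, 5), (2, -6) — 3 points.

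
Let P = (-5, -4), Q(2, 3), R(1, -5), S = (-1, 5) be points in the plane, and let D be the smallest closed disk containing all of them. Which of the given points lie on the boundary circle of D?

By Welzl's lemma the MEC is supported by two points (diametrically opposite) or three points (on a circumcircle).
The minimum enclosing circle is determined by three boundary points: P, R, S.
Their circumcentre is (-75/58, -15/58) with r² = 46657/1682.
The farthest remaining point Q is at distance² 36101/1682 ≤ 46657/1682.
The points at distance exactly r from the centre are P, R, S — 3 points.

P, R, S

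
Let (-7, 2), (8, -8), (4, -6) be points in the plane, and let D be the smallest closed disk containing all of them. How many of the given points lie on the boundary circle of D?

Call the three points A, B, C in the order given.
Side lengths²: AB² = 325, AC² = 185, BC² = 20.
Since AB² = 325 ≥ 185 + 20 = 205, the angle opposite AB is not acute, so the smallest enclosing circle has AB as diameter.
Centre = midpoint of AB = (0.5, -3), r² = 325/4 = 81.25.
The points at distance exactly r from the centre are (-7, 2), (8, -8) — 2 points.

2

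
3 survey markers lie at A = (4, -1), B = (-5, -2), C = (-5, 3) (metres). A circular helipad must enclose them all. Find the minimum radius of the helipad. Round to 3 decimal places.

4.955

Side lengths²: AB² = 82, AC² = 97, BC² = 25.
Since AC² = 97 < 82 + 25 = 107, the triangle is acute, so the smallest enclosing circle is the circumcircle.
Circumcentre = (-13/18, 0.5), r² = 3977/162.
r = √(3977/162) ≈ 4.955.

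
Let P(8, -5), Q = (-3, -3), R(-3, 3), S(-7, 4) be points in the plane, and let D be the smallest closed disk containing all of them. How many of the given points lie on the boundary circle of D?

2

The farthest pair is P–S with squared distance 306. The circle on this segment as diameter has centre (0.5, -0.5) and r² = 306/4 = 76.5.
Check Q: distance² to centre = 18.5 ≤ 76.5, so it lies inside.
All remaining points lie in this disk, and no smaller disk contains both endpoints, so this is the minimum enclosing circle.
The points at distance exactly r from the centre are P, S — 2 points.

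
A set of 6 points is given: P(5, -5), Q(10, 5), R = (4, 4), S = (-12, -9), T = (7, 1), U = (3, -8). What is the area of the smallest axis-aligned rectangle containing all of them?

x ranges over [-12, 10], width 22.
y ranges over [-9, 5], height 14.
Area = 22 × 14 = 308.

308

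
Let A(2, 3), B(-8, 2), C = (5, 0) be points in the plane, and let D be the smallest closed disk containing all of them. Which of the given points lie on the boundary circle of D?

Side lengths²: AB² = 101, AC² = 18, BC² = 173.
Since BC² = 173 ≥ 101 + 18 = 119, the angle opposite BC is not acute, so the smallest enclosing circle has BC as diameter.
Centre = midpoint of BC = (-1.5, 1), r² = 173/4 = 43.25.
The points at distance exactly r from the centre are B, C — 2 points.

B, C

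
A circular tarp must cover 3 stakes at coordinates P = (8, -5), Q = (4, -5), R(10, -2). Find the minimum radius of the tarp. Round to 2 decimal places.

Side lengths²: PQ² = 16, PR² = 13, QR² = 45.
Since QR² = 45 ≥ 16 + 13 = 29, the angle opposite QR is not acute, so the smallest enclosing circle has QR as diameter.
Centre = midpoint of QR = (7, -3.5), r² = 45/4 = 11.25.
r = √(11.25) ≈ 3.35.

3.35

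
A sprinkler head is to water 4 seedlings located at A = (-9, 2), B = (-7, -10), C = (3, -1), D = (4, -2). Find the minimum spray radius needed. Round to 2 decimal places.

By Welzl's lemma the MEC is supported by two points (diametrically opposite) or three points (on a circumcircle).
The minimum enclosing circle is determined by three boundary points: A, B, D.
Their circumcentre is (-3.5, -3.25) with r² = 57.8125.
The farthest remaining point C is at distance² 47.3125 ≤ 57.8125.
r = √(57.8125) ≈ 7.60.

7.60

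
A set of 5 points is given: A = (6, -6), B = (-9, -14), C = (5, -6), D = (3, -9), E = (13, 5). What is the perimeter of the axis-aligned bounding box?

82

Width = max x − min x = 13 − (-9) = 22.
Height = max y − min y = 5 − (-14) = 19.
Perimeter = 2(22 + 19) = 82.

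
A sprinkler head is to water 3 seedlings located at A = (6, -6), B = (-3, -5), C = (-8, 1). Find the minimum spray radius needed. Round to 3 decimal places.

Side lengths²: AB² = 82, AC² = 245, BC² = 61.
Since AC² = 245 ≥ 82 + 61 = 143, the angle opposite AC is not acute, so the smallest enclosing circle has AC as diameter.
Centre = midpoint of AC = (-1, -2.5), r² = 245/4 = 61.25.
r = √(61.25) ≈ 7.826.

7.826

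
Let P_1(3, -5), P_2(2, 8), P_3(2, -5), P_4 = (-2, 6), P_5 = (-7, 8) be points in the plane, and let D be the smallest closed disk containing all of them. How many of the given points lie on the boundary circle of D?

2

The farthest pair is P_1–P_5 with squared distance 269. The circle on this segment as diameter has centre (-2, 1.5) and r² = 269/4 = 67.25.
Check P_2: distance² to centre = 58.25 ≤ 67.25, so it lies inside.
All remaining points lie in this disk, and no smaller disk contains both endpoints, so this is the minimum enclosing circle.
The points at distance exactly r from the centre are P_1, P_5 — 2 points.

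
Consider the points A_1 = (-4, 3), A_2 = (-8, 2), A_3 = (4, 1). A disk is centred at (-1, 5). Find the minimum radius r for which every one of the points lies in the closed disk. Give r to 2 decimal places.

The required radius is the distance from (-1, 5) to the farthest point.
Squared distances: 13, 58, 41.
Maximum is 58, attained at A_2.
r = √58 ≈ 7.62.

7.62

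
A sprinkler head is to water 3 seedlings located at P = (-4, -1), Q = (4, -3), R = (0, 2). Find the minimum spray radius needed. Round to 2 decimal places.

Side lengths²: PQ² = 68, PR² = 25, QR² = 41.
Since PQ² = 68 ≥ 41 + 25 = 66, the angle opposite PQ is not acute, so the smallest enclosing circle has PQ as diameter.
Centre = midpoint of PQ = (0, -2), r² = 68/4 = 17.
r = √17 ≈ 4.12.

4.12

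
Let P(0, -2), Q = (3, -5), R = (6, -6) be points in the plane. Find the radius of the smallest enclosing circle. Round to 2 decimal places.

Side lengths²: PQ² = 18, PR² = 52, QR² = 10.
Since PR² = 52 ≥ 18 + 10 = 28, the angle opposite PR is not acute, so the smallest enclosing circle has PR as diameter.
Centre = midpoint of PR = (3, -4), r² = 52/4 = 13.
r = √13 ≈ 3.61.

3.61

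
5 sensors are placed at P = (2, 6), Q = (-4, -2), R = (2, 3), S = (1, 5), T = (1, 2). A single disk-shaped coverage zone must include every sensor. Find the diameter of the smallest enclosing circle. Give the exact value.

10

A smallest enclosing disk is always determined by at most three of the input points on its boundary.
The farthest pair is P–Q with squared distance 100. The circle on this segment as diameter has centre (-1, 2) and r² = 100/4 = 25.
Check R: distance² to centre = 10 ≤ 25, so it lies inside.
All remaining points lie in this disk, and no smaller disk contains both endpoints, so this is the minimum enclosing circle.
Diameter = 2r = 2√25 = 10.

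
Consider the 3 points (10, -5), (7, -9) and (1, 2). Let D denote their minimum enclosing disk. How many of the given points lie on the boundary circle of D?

Call the three points A, B, C in the order given.
Side lengths²: AB² = 25, AC² = 130, BC² = 157.
Since BC² = 157 ≥ 130 + 25 = 155, the angle opposite BC is not acute, so the smallest enclosing circle has BC as diameter.
Centre = midpoint of BC = (4, -3.5), r² = 157/4 = 39.25.
The points at distance exactly r from the centre are (7, -9), (1, 2) — 2 points.

2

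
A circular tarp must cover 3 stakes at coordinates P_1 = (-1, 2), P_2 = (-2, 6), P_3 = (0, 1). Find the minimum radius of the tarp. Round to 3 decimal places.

Side lengths²: P_1P_2² = 17, P_1P_3² = 2, P_2P_3² = 29.
Since P_2P_3² = 29 ≥ 17 + 2 = 19, the angle opposite P_2P_3 is not acute, so the smallest enclosing circle has P_2P_3 as diameter.
Centre = midpoint of P_2P_3 = (-1, 3.5), r² = 29/4 = 7.25.
r = √(7.25) ≈ 2.693.

2.693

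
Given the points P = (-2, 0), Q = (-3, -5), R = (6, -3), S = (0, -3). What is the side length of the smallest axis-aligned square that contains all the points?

9

The bounding box has width 9 and height 5.
An axis-aligned square enclosing the set must have side ≥ max(width, height).
So the minimum side is max(9, 5) = 9.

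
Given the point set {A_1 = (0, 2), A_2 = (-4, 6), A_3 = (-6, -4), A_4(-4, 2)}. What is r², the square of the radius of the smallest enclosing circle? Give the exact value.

By Welzl's lemma the MEC is supported by two points (diametrically opposite) or three points (on a circumcircle).
The farthest pair is A_2–A_3 with squared distance 104. The circle on this segment as diameter has centre (-5, 1) and r² = 104/4 = 26.
Check A_1: distance² to centre = 26 ≤ 26, so it lies inside.
All remaining points lie in this disk, and no smaller disk contains both endpoints, so this is the minimum enclosing circle.

26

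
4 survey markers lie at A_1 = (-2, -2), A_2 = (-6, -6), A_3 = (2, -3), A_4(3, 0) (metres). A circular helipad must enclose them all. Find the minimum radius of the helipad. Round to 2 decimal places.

5.41

The minimum enclosing circle of a finite set is fixed by two of the points (as a diameter) or three (as a circumcircle).
The farthest pair is A_2–A_4 with squared distance 117. The circle on this segment as diameter has centre (-1.5, -3) and r² = 117/4 = 29.25.
Check A_1: distance² to centre = 1.25 ≤ 29.25, so it lies inside.
All remaining points lie in this disk, and no smaller disk contains both endpoints, so this is the minimum enclosing circle.
r = √(29.25) ≈ 5.41.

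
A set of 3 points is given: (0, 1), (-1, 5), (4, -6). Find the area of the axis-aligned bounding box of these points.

55

x ranges over [-1, 4], width 5.
y ranges over [-6, 5], height 11.
Area = 5 × 11 = 55.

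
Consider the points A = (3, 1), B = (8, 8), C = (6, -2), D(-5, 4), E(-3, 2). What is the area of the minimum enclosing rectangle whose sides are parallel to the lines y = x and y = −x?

144.5

In coordinates u = x + y, v = x − y the rectangle is axis-aligned; the map (x,y)→(u,v) scales areas by 2.
u-values: 4, 16, 4, -1, -1; range = 16 − (-1) = 17.
v-values: 2, 0, 8, -9, -5; range = 8 − (-9) = 17.
Area = (17 × 17) / 2 = 144.5.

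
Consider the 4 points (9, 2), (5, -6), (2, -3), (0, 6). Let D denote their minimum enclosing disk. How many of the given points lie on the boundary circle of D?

By Welzl's lemma the MEC is supported by two points (diametrically opposite) or three points (on a circumcircle).
The minimum enclosing circle is determined by three boundary points: (9, 2), (5, -6), (0, 6).
Their circumcentre is (61/22, 5/44) with r² = 81965/1936.
The farthest remaining point (2, -3) is at distance² 19925/1936 ≤ 81965/1936.
The points at distance exactly r from the centre are (9, 2), (5, -6), (0, 6) — 3 points.

3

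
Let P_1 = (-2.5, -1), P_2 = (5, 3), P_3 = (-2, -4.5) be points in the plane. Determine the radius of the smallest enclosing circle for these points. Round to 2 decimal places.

Side lengths²: P_1P_2² = 72.25, P_1P_3² = 12.5, P_2P_3² = 105.25.
Since P_2P_3² = 105.25 ≥ 72.25 + 12.5 = 84.75, the angle opposite P_2P_3 is not acute, so the smallest enclosing circle has P_2P_3 as diameter.
Centre = midpoint of P_2P_3 = (1.5, -0.75), r² = 105.25/4 = 26.3125.
r = √(26.3125) ≈ 5.13.

5.13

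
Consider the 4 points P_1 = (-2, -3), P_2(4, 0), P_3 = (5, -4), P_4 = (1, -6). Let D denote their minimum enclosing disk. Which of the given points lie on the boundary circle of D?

A smallest enclosing disk is always determined by at most three of the input points on its boundary.
The minimum enclosing circle is determined by three boundary points: P_1, P_2, P_3.
Their circumcentre is (29/18, -49/18) with r² = 2125/162.
The farthest remaining point P_4 is at distance² 1801/162 ≤ 2125/162.
The points at distance exactly r from the centre are P_1, P_2, P_3 — 3 points.

P_1, P_2, P_3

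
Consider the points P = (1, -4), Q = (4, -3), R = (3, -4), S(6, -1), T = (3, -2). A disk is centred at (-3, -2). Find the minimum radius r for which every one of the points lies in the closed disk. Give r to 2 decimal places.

The required radius is the distance from (-3, -2) to the farthest point.
Squared distances: 20, 50, 40, 82, 36.
Maximum is 82, attained at S.
r = √82 ≈ 9.06.

9.06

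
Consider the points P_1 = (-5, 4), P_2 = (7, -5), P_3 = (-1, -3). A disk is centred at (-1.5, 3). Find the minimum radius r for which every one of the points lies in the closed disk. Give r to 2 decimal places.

The required radius is the distance from (-1.5, 3) to the farthest point.
Squared distances: 13.25, 136.25, 36.25.
Maximum is 136.25, attained at P_2.
r = √(136.25) ≈ 11.67.

11.67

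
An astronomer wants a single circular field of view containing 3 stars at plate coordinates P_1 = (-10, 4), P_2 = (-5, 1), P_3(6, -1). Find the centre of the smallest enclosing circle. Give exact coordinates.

Side lengths²: P_1P_2² = 34, P_1P_3² = 281, P_2P_3² = 125.
Since P_1P_3² = 281 ≥ 125 + 34 = 159, the angle opposite P_1P_3 is not acute, so the smallest enclosing circle has P_1P_3 as diameter.
Centre = midpoint of P_1P_3 = (-2, 1.5), r² = 281/4 = 70.25.
Centre = (-2, 1.5).

(-2, 1.5)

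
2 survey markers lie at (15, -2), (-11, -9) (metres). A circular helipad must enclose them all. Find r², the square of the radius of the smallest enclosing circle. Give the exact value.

181.25

The smallest circle enclosing two points has them as diameter endpoints.
Centre = midpoint = (2, -5.5); r² = |(15, -2)−(-11, -9)|²/4 = 725/4 = 181.25.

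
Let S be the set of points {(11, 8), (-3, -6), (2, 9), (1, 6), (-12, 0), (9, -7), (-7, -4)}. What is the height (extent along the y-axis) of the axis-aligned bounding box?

16

max y = 9, min y = -7, so height = 16.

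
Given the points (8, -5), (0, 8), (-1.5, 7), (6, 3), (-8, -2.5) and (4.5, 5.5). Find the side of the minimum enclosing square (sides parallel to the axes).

The bounding box has width 16 and height 13.
An axis-aligned square enclosing the set must have side ≥ max(width, height).
So the minimum side is max(16, 13) = 16.

16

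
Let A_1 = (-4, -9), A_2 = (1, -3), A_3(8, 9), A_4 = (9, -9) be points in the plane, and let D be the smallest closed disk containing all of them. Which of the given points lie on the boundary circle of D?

A_1, A_3, A_4

A smallest enclosing disk is always determined by at most three of the input points on its boundary.
The minimum enclosing circle is determined by three boundary points: A_1, A_3, A_4.
Their circumcentre is (2.5, -1/3) with r² = 4225/36.
The farthest remaining point A_2 is at distance² 337/36 ≤ 4225/36.
The points at distance exactly r from the centre are A_1, A_3, A_4 — 3 points.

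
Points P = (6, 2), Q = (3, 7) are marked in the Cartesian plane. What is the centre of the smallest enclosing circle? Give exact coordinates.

The smallest circle enclosing two points has them as diameter endpoints.
Centre = midpoint = (4.5, 4.5); r² = |PQ|²/4 = 34/4 = 8.5.
Centre = (4.5, 4.5).

(4.5, 4.5)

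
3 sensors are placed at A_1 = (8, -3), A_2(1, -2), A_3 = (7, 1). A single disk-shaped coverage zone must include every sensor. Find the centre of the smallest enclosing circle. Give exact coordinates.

Side lengths²: A_1A_2² = 50, A_1A_3² = 17, A_2A_3² = 45.
Since A_1A_2² = 50 < 45 + 17 = 62, the triangle is acute, so the smallest enclosing circle is the circumcircle.
Circumcentre = (83/18, -31/18), r² = 2125/162.
Centre = (83/18, -31/18).

(83/18, -31/18)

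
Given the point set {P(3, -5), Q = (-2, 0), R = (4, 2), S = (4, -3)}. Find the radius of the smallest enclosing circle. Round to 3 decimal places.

3.953

By Welzl's lemma the MEC is supported by two points (diametrically opposite) or three points (on a circumcircle).
The minimum enclosing circle is determined by three boundary points: P, Q, R.
Their circumcentre is (1.75, -1.25) with r² = 15.625.
The farthest remaining point S is at distance² 8.125 ≤ 15.625.
r = √(15.625) ≈ 3.953.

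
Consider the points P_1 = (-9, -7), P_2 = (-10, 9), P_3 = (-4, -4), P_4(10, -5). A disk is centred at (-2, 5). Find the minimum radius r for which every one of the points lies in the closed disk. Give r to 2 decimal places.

The required radius is the distance from (-2, 5) to the farthest point.
Squared distances: 193, 80, 85, 244.
Maximum is 244, attained at P_4.
r = √244 ≈ 15.62.

15.62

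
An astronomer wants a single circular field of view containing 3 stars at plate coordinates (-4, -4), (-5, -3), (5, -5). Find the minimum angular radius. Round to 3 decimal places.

5.099

Call the three points A, B, C in the order given.
Side lengths²: AB² = 2, AC² = 82, BC² = 104.
Since BC² = 104 ≥ 82 + 2 = 84, the angle opposite BC is not acute, so the smallest enclosing circle has BC as diameter.
Centre = midpoint of BC = (0, -4), r² = 104/4 = 26.
r = √26 ≈ 5.099.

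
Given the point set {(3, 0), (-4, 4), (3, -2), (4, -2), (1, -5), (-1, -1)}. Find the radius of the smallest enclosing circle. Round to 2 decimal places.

5.20

The minimum enclosing circle is determined by three boundary points: (-4, 4), (4, -2), (1, -5).
Their circumcentre is (-6/7, -1/7) with r² = 1325/49.
The farthest remaining point (3, -2) is at distance² 898/49 ≤ 1325/49.
r = √(1325/49) ≈ 5.20.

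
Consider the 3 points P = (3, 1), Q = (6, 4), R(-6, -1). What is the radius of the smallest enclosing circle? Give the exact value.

Side lengths²: PQ² = 18, PR² = 85, QR² = 169.
Since QR² = 169 ≥ 85 + 18 = 103, the angle opposite QR is not acute, so the smallest enclosing circle has QR as diameter.
Centre = midpoint of QR = (0, 1.5), r² = 169/4 = 42.25.
r = √(42.25) = 6.5.

6.5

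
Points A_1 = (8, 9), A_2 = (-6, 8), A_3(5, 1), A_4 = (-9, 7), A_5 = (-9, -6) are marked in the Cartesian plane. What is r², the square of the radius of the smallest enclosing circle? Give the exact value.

128.5

A smallest enclosing disk is always determined by at most three of the input points on its boundary.
The farthest pair is A_1–A_5 with squared distance 514. The circle on this segment as diameter has centre (-0.5, 1.5) and r² = 514/4 = 128.5.
Check A_2: distance² to centre = 72.5 ≤ 128.5, so it lies inside.
All remaining points lie in this disk, and no smaller disk contains both endpoints, so this is the minimum enclosing circle.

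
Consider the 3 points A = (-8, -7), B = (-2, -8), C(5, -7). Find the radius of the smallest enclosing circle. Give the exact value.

Side lengths²: AB² = 37, AC² = 169, BC² = 50.
Since AC² = 169 ≥ 50 + 37 = 87, the angle opposite AC is not acute, so the smallest enclosing circle has AC as diameter.
Centre = midpoint of AC = (-1.5, -7), r² = 169/4 = 42.25.
r = √(42.25) = 6.5.

6.5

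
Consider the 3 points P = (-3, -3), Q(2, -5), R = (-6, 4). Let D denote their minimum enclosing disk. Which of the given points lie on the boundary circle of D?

Side lengths²: PQ² = 29, PR² = 58, QR² = 145.
Since QR² = 145 ≥ 58 + 29 = 87, the angle opposite QR is not acute, so the smallest enclosing circle has QR as diameter.
Centre = midpoint of QR = (-2, -0.5), r² = 145/4 = 36.25.
The points at distance exactly r from the centre are Q, R — 2 points.

Q, R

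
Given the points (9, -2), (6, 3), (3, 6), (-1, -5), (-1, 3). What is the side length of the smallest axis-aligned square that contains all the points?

11

The bounding box has width 10 and height 11.
An axis-aligned square enclosing the set must have side ≥ max(width, height).
So the minimum side is max(10, 11) = 11.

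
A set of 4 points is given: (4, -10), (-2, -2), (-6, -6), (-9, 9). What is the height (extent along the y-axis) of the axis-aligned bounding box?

max y = 9, min y = -10, so height = 19.

19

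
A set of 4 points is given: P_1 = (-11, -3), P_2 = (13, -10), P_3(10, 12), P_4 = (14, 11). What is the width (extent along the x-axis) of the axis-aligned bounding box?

max x = 14, min x = -11, so width = 25.

25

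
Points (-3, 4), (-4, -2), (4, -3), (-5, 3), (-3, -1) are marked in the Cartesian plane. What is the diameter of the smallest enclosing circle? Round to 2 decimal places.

A smallest enclosing disk is always determined by at most three of the input points on its boundary.
The farthest pair is (4, -3)–(-5, 3) with squared distance 117. The circle on this segment as diameter has centre (-0.5, 0) and r² = 117/4 = 29.25.
Check (-3, 4): distance² to centre = 22.25 ≤ 29.25, so it lies inside.
All remaining points lie in this disk, and no smaller disk contains both endpoints, so this is the minimum enclosing circle.
Diameter = 2r = 2√(29.25) ≈ 10.82.

10.82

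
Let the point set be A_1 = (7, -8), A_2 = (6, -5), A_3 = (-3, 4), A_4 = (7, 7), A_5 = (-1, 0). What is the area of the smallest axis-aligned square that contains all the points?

225

The bounding box has width 10 and height 15.
An axis-aligned square enclosing the set must have side ≥ max(width, height).
So the minimum side is max(10, 15) = 15.
Area = 15² = 225.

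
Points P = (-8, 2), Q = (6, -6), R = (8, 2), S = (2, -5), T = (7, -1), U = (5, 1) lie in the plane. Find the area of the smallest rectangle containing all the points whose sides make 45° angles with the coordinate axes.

In coordinates u = x + y, v = x − y the rectangle is axis-aligned; the map (x,y)→(u,v) scales areas by 2.
u-values: -6, 0, 10, -3, 6, 6; range = 10 − (-6) = 16.
v-values: -10, 12, 6, 7, 8, 4; range = 12 − (-10) = 22.
Area = (16 × 22) / 2 = 176.

176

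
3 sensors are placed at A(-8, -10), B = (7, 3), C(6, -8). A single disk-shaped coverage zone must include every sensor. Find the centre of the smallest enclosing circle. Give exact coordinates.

(-0.5, -3.5)

Side lengths²: AB² = 394, AC² = 200, BC² = 122.
Since AB² = 394 ≥ 200 + 122 = 322, the angle opposite AB is not acute, so the smallest enclosing circle has AB as diameter.
Centre = midpoint of AB = (-0.5, -3.5), r² = 394/4 = 98.5.
Centre = (-0.5, -3.5).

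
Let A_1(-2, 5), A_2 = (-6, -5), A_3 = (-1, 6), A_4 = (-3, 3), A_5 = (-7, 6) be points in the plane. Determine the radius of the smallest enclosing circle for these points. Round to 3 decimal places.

6.066

By Welzl's lemma the MEC is supported by two points (diametrically opposite) or three points (on a circumcircle).
The minimum enclosing circle is determined by three boundary points: A_2, A_3, A_5.
Their circumcentre is (-4, 8/11) with r² = 4453/121.
The farthest remaining point A_1 is at distance² 2693/121 ≤ 4453/121.
r = √(4453/121) ≈ 6.066.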